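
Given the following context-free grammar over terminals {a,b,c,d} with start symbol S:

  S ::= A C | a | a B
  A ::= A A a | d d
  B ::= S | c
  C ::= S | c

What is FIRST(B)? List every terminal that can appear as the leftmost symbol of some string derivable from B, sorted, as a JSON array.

FIRST sets, iterate to fixpoint:
[1]
  A via A→d d: +{d}
  B via B→c: +{c}
  C via C→c: +{c}
  S via S→A C: +{d}
  S via S→a: +{a}
  FIRST[S]={a,d}  FIRST[A]={d}  FIRST[B]={c}  FIRST[C]={c}
[2]
  B via B→S: +{a,d}
  C via C→S: +{a,d}
  FIRST[S]={a,d}  FIRST[A]={d}  FIRST[B]={a,c,d}  FIRST[C]={a,c,d}
[3] (no change)
  FIRST[S]={a,d}  FIRST[A]={d}  FIRST[B]={a,c,d}  FIRST[C]={a,c,d}

FIRST(B) = ["a", "c", "d"]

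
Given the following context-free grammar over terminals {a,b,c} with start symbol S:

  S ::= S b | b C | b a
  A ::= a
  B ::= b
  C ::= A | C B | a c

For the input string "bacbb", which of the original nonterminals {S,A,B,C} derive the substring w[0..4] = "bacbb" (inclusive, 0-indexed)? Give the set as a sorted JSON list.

CNF form of G:
  S -> S T2 | T2 C | T2 T0
  A -> a
  B -> b
  C -> C B | T0 T1 | a
  T0 -> a
  T1 -> c
  T2 -> b

CYK table (by increasing span) — only the sub-triangle for w[0..4]:
  cell(0,0) b: {B,T2}  orig:{B}
  cell(1,1) a: {A,C,T0}  orig:{A,C}
  cell(2,2) c: {T1}  orig:{}
  cell(3,3) b: {B,T2}  orig:{B}
  cell(4,4) b: {B,T2}  orig:{B}
  cell(0,1) ba: {S}
  cell(1,2) ac: {C}
  cell(2,3) cb: ∅
  cell(3,4) bb: ∅
  cell(0,2) bac: {S}
  cell(1,3) acb: {C}
  cell(2,4) cbb: ∅
  cell(0,3) bacb: {S}
  cell(1,4) acbb: {C}
  cell(0,4) bacbb: {S}

Original NTs in T[0,4] deriving "bacbb": ["S"]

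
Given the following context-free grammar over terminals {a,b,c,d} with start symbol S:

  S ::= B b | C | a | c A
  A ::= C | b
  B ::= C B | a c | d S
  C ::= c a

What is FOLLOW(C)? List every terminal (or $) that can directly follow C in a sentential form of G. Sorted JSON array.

Compute FIRST by fixpoint:
pass 1:
  A via A→b: +{b}
  B via B→a c: +{a}
  B via B→d S: +{d}
  C via C→c a: +{c}
  S via S→B b: +{a,d}
  S via S→C: +{c}
  FIRST(S)={a,c,d}  FIRST(A)={b}  FIRST(B)={a,d}  FIRST(C)={c}
pass 2:
  A via A→C: +{c}
  B via B→C B: +{c}
  FIRST(S)={a,c,d}  FIRST(A)={b,c}  FIRST(B)={a,c,d}  FIRST(C)={c}
pass 3: (stable)
  FIRST(S)={a,c,d}  FIRST(A)={b,c}  FIRST(B)={a,c,d}  FIRST(C)={c}

FOLLOW iteration:
seed FOLLOW(S) with $
iter 1:
  B→C B: FOLLOW(C) ⊇ FIRST(B) = {a,c,d}; new: +{a,c,d}
  S→B b: FOLLOW(B) ⊇ FIRST(b) = {b}; new: +{b}
  S→C: FOLLOW(C) ⊇ FOLLOW(S) ⊇ {$}; new: +{$}
  S→c A: FOLLOW(A) ⊇ FOLLOW(S) ⊇ {$}; new: +{$}
  FOLLOW(S)={$}  FOLLOW(A)={$}  FOLLOW(B)={b}  FOLLOW(C)={$,a,c,d}
iter 2:
  B→d S: FOLLOW(S) ⊇ FOLLOW(B) ⊇ {b}; new: +{b}
  S→C: FOLLOW(C) ⊇ FOLLOW(S) ⊇ {$,b}; new: +{b}
  S→c A: FOLLOW(A) ⊇ FOLLOW(S) ⊇ {$,b}; new: +{b}
  FOLLOW(S)={$,b}  FOLLOW(A)={$,b}  FOLLOW(B)={b}  FOLLOW(C)={$,a,b,c,d}
iter 3: — fixpoint
  FOLLOW(S)={$,b}  FOLLOW(A)={$,b}  FOLLOW(B)={b}  FOLLOW(C)={$,a,b,c,d}

FOLLOW(C) = ["$", "a", "b", "c", "d"]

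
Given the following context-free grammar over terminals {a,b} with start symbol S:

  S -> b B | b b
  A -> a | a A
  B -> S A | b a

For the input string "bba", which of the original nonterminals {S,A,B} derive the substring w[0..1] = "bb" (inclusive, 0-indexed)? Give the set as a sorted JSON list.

Convert to CNF:
  S -> T1 B | T1 T1
  A -> T0 A | a
  B -> S A | T1 T0
  T0 -> a
  T1 -> b

CYK table (by increasing span) — only the sub-triangle for w[0..1]:
  cell(0,0) b: {T1}  orig:{}
  cell(1,1) b: {T1}  orig:{}
  cell(0,1) bb: {S}

Original NTs in T[0,1] deriving "bb": ["S"]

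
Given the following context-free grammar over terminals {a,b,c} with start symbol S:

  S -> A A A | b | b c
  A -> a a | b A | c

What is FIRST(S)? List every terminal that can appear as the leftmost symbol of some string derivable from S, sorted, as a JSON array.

FIRST iteration:
iter 1:
  A via A→a a: +{a}
  A via A→b A: +{b}
  A via A→c: +{c}
  S via S→A A A: +{a,b,c}
  FIRST(S)={a,b,c}  FIRST(A)={a,b,c}
iter 2: (stable)
  FIRST(S)={a,b,c}  FIRST(A)={a,b,c}

FIRST(S) = ["a", "b", "c"]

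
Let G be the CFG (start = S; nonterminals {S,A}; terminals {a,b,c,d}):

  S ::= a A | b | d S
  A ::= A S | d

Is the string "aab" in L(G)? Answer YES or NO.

CNF form of G:
  S -> T0 A | T1 S | b
  A -> A S | d
  T0 -> a
  T1 -> d

Fill CYK table bottom-up:
  cell(0,0) a: {T0}  orig:{}
  cell(1,1) a: {T0}  orig:{}
  cell(2,2) b: {S}
  cell(0,1) aa: ∅
  cell(1,2) ab: ∅
  cell(0,2) aab: ∅

S ∉ T[0,2] ⇒ NO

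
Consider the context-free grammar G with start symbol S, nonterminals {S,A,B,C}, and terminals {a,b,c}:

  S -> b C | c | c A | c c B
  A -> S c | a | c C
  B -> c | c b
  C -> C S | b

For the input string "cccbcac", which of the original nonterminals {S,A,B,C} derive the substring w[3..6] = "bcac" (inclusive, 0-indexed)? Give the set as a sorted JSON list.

Convert to CNF:
  S -> T0 A | T0 X2 | T1 C | c
  A -> S T0 | T0 C | a
  B -> T0 T1 | c
  C -> C S | b
  T0 -> c
  T1 -> b
  X2 -> T0 B

Fill CYK table bottom-up — only the sub-triangle for w[3..6]:
  cell(3,3) b: {C,T1}  orig:{C}
  cell(4,4) c: {B,S,T0}  orig:{B,S}
  cell(5,5) a: {A}
  cell(6,6) c: {B,S,T0}  orig:{B,S}
  cell(3,4) bc: {C}
  cell(4,5) ca: {S}
  cell(5,6) ac: ∅
  cell(3,5) bca: {C}
  cell(4,6) cac: {A}
  cell(3,6) bcac: {C}

Original NTs in T[3,6] deriving "bcac": ["C"]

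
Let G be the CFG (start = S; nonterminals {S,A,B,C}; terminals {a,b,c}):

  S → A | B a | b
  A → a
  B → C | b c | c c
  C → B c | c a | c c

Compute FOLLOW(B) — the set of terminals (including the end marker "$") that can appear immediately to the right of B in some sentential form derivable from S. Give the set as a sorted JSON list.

FIRST sets, iterate to fixpoint:
iter 1:
  A via A→a: +{a}
  B via B→b c: +{b}
  B via B→c c: +{c}
  C via C→B c: +{b,c}
  S via S→A: +{a}
  S via S→B a: +{b,c}
  S: {a,b,c}  A: {a}  B: {b,c}  C: {b,c}
iter 2: (stable)
  S: {a,b,c}  A: {a}  B: {b,c}  C: {b,c}

Compute FOLLOW by fixpoint:
FOLLOW(S) := {$}
round 1:
  C→B c: FOLLOW(B) ⊇ FIRST(c) = {c}; new: +{c}
  S→A: FOLLOW(A) ⊇ FOLLOW(S) ⊇ {$}; new: +{$}
  S→B a: FOLLOW(B) ⊇ FIRST(a) = {a}; new: +{a}
  FOLLOW(S)={$}  FOLLOW(A)={$}  FOLLOW(B)={a,c}  FOLLOW(C)={}
round 2:
  B→C: FOLLOW(C) ⊇ FOLLOW(B) ⊇ {a,c}; new: +{a,c}
  FOLLOW(S)={$}  FOLLOW(A)={$}  FOLLOW(B)={a,c}  FOLLOW(C)={a,c}
round 3: — fixpoint
  FOLLOW(S)={$}  FOLLOW(A)={$}  FOLLOW(B)={a,c}  FOLLOW(C)={a,c}

FOLLOW(B) = ["a", "c"]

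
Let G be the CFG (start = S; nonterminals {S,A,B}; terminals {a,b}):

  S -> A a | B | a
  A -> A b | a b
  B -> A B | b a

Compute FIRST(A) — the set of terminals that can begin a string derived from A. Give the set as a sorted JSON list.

FIRST iteration:
round 1:
  A via A→a b: +{a}
  B via B→A B: +{a}
  B via B→b a: +{b}
  S via S→A a: +{a}
  S via S→B: +{b}
  S: {a,b}  A: {a}  B: {a,b}
round 2: — fixpoint
  S: {a,b}  A: {a}  B: {a,b}

FIRST(A) = ["a"]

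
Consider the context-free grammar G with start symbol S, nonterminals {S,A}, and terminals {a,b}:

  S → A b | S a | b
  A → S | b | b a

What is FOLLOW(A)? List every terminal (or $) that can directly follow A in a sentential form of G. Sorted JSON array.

FIRST sets, iterate to fixpoint:
[1]
  A via A→b: +{b}
  S via S→A b: +{b}
  FIRST[S]={b}  FIRST[A]={b}
[2] (no change)
  FIRST[S]={b}  FIRST[A]={b}

Compute FOLLOW by fixpoint:
FOLLOW(S) := {$}
pass 1:
  S→A b: FOLLOW(A) ⊇ FIRST(b) = {b}; new: +{b}
  S→S a: FOLLOW(S) ⊇ FIRST(a) = {a}; new: +{a}
  FOLLOW(S)={$,a}  FOLLOW(A)={b}
pass 2:
  A→S: FOLLOW(S) ⊇ FOLLOW(A) ⊇ {b}; new: +{b}
  FOLLOW(S)={$,a,b}  FOLLOW(A)={b}
pass 3: (no change)
  FOLLOW(S)={$,a,b}  FOLLOW(A)={b}

FOLLOW(A) = ["b"]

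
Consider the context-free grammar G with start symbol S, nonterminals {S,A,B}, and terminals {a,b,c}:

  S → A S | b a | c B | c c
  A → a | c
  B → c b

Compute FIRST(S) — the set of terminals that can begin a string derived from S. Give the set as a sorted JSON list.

FIRST sets, iterate to fixpoint:
round 1:
  A via A→a: +{a}
  A via A→c: +{c}
  B via B→c b: +{c}
  S via S→A S: +{a,c}
  S via S→b a: +{b}
  FIRST[S]={a,b,c}  FIRST[A]={a,c}  FIRST[B]={c}
round 2: (no change)
  FIRST[S]={a,b,c}  FIRST[A]={a,c}  FIRST[B]={c}

FIRST(S) = ["a", "b", "c"]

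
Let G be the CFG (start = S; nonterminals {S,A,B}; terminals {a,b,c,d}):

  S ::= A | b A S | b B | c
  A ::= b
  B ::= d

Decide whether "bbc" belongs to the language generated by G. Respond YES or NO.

CNF form of G:
  S -> T0 B | T0 X1 | b | c
  A -> b
  B -> d
  T0 -> b
  X1 -> A S

Fill CYK table bottom-up:
  [0..0]={A,S,T0}  "b"  orig:{A,S}
  [1..1]={A,S,T0}  "b"  orig:{A,S}
  [2..2]={S}  "c"
  [0..1]={X1}  "bb"  orig:{}
  [1..2]={X1}  "bc"  orig:{}
  [0..2]={S}  "bbc"

S ∈ T[0,2] ⇒ YES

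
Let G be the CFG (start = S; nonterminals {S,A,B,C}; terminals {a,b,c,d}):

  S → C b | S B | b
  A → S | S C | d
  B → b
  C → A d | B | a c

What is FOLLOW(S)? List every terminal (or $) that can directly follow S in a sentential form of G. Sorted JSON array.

Compute FIRST by fixpoint:
round 1:
  A via A→d: +{d}
  B via B→b: +{b}
  C via C→A d: +{d}
  C via C→B: +{b}
  C via C→a c: +{a}
  S via S→C b: +{a,b,d}
  FIRST(S)={a,b,d}  FIRST(A)={d}  FIRST(B)={b}  FIRST(C)={a,b,d}
round 2:
  A via A→S: +{a,b}
  FIRST(S)={a,b,d}  FIRST(A)={a,b,d}  FIRST(B)={b}  FIRST(C)={a,b,d}
round 3: (no change)
  FIRST(S)={a,b,d}  FIRST(A)={a,b,d}  FIRST(B)={b}  FIRST(C)={a,b,d}

FOLLOW iteration:
FOLLOW(S) := {$}
round 1:
  A→S C: FOLLOW(S) ⊇ FIRST(C) = {a,b,d}; new: +{a,b,d}
  C→A d: FOLLOW(A) ⊇ FIRST(d) = {d}; new: +{d}
  S→C b: FOLLOW(C) ⊇ FIRST(b) = {b}; new: +{b}
  S→S B: FOLLOW(B) ⊇ FOLLOW(S) ⊇ {$,a,b,d}; new: +{$,a,b,d}
  FOLLOW(S)={$,a,b,d}  FOLLOW(A)={d}  FOLLOW(B)={$,a,b,d}  FOLLOW(C)={b}
round 2:
  A→S C: FOLLOW(C) ⊇ FOLLOW(A) ⊇ {d}; new: +{d}
  FOLLOW(S)={$,a,b,d}  FOLLOW(A)={d}  FOLLOW(B)={$,a,b,d}  FOLLOW(C)={b,d}
round 3: — fixpoint
  FOLLOW(S)={$,a,b,d}  FOLLOW(A)={d}  FOLLOW(B)={$,a,b,d}  FOLLOW(C)={b,d}

FOLLOW(S) = ["$", "a", "b", "d"]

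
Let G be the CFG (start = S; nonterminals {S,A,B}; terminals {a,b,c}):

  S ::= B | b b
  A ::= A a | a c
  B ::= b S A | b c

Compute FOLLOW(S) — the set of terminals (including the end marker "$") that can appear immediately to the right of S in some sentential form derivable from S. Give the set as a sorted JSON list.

FIRST sets, iterate to fixpoint:
pass 1:
  A via A→a c: +{a}
  B via B→b S A: +{b}
  S via S→B: +{b}
  FIRST(S)={b}  FIRST(A)={a}  FIRST(B)={b}
pass 2: done
  FIRST(S)={b}  FIRST(A)={a}  FIRST(B)={b}

FOLLOW iteration:
seed FOLLOW(S) with $
round 1:
  A→A a: FOLLOW(A) ⊇ FIRST(a) = {a}; new: +{a}
  B→b S A: FOLLOW(S) ⊇ FIRST(A) = {a}; new: +{a}
  S→B: FOLLOW(B) ⊇ FOLLOW(S) ⊇ {$,a}; new: +{$,a}
  FOLLOW(S)={$,a}  FOLLOW(A)={a}  FOLLOW(B)={$,a}
round 2:
  B→b S A: FOLLOW(A) ⊇ FOLLOW(B) ⊇ {$,a}; new: +{$}
  FOLLOW(S)={$,a}  FOLLOW(A)={$,a}  FOLLOW(B)={$,a}
round 3: (no change)
  FOLLOW(S)={$,a}  FOLLOW(A)={$,a}  FOLLOW(B)={$,a}

FOLLOW(S) = ["$", "a"]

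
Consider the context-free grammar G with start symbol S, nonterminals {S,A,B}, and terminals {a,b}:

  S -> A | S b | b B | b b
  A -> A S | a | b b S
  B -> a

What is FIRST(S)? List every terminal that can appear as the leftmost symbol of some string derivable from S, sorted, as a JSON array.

Compute FIRST by fixpoint:
iter 1:
  A via A→a: +{a}
  A via A→b b S: +{b}
  B via B→a: +{a}
  S via S→A: +{a,b}
  FIRST(S)={a,b}  FIRST(A)={a,b}  FIRST(B)={a}
iter 2: (stable)
  FIRST(S)={a,b}  FIRST(A)={a,b}  FIRST(B)={a}

FIRST(S) = ["a", "b"]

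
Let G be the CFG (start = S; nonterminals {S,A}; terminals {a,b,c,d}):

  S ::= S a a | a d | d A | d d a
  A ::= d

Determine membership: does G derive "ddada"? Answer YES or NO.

CNF form of G:
  S -> S X2 | T0 T1 | T1 A | T1 X3
  A -> d
  T0 -> a
  T1 -> d
  X2 -> T0 T0
  X3 -> T1 T0

Fill CYK table bottom-up:
  cell(0,0) d: {A,T1}  orig:{A}
  cell(1,1) d: {A,T1}  orig:{A}
  cell(2,2) a: {T0}  orig:{}
  cell(3,3) d: {A,T1}  orig:{A}
  cell(4,4) a: {T0}  orig:{}
  cell(0,1) dd: {S}
  cell(1,2) da: {X3}  orig:{}
  cell(2,3) ad: {S}
  cell(3,4) da: {X3}  orig:{}
  cell(0,2) dda: {S}
  cell(1,3) dad: ∅
  cell(2,4) ada: ∅
  cell(0,3) ddad: ∅
  cell(1,4) dada: ∅
  cell(0,4) ddada: ∅

S ∉ T[0,4] ⇒ NO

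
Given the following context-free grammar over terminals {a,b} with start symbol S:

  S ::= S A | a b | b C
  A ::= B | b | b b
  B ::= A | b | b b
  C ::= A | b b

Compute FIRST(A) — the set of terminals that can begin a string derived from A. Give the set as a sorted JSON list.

Compute FIRST by fixpoint:
pass 1:
  A via A→b: +{b}
  B via B→A: +{b}
  C via C→A: +{b}
  S via S→a b: +{a}
  S via S→b C: +{b}
  FIRST(S)={a,b}  FIRST(A)={b}  FIRST(B)={b}  FIRST(C)={b}
pass 2: (no change)
  FIRST(S)={a,b}  FIRST(A)={b}  FIRST(B)={b}  FIRST(C)={b}

FIRST(A) = ["b"]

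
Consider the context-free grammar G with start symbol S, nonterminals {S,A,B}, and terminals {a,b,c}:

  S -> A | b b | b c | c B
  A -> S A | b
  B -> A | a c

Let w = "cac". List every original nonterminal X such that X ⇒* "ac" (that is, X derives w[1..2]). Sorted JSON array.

Convert to CNF:
  S -> S A | T1 B | T2 T1 | T2 T2 | b
  A -> S A | b
  B -> S A | T0 T1 | b
  T0 -> a
  T1 -> c
  T2 -> b

CYK fill (cells [i..j] with 1 ≤ i ≤ j ≤ 2 only):
  cell(1,1) a: {T0}  orig:{}
  cell(2,2) c: {T1}  orig:{}
  cell(1,2) ac: {B}

Original NTs in T[1,2] deriving "ac": ["B"]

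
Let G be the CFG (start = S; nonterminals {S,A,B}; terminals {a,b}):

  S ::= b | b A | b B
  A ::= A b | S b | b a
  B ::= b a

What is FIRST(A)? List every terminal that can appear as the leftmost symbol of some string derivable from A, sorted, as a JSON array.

FIRST iteration:
pass 1:
  A via A→b a: +{b}
  B via B→b a: +{b}
  S via S→b: +{b}
  FIRST[S]={b}  FIRST[A]={b}  FIRST[B]={b}
pass 2: (stable)
  FIRST[S]={b}  FIRST[A]={b}  FIRST[B]={b}

FIRST(A) = ["b"]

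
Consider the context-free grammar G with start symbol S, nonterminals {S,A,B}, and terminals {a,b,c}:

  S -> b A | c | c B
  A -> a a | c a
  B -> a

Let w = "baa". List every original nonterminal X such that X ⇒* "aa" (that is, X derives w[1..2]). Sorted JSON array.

CNF form of G:
  S -> T1 B | T2 A | c
  A -> T0 T0 | T1 T0
  B -> a
  T0 -> a
  T1 -> c
  T2 -> b

CYK fill, restricted to cells inside w[1..2]:
  T[1,1] 'a' = {B,T0}  orig:{B}
  T[2,2] 'a' = {B,T0}  orig:{B}
  T[1,2] 'aa' = {A}

Original NTs in T[1,2] deriving "aa": ["A"]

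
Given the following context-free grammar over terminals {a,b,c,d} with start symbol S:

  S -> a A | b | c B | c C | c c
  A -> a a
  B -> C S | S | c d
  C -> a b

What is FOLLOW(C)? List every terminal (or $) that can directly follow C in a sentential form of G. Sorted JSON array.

FIRST sets, iterate to fixpoint:
[1]
  A via A→a a: +{a}
  B via B→c d: +{c}
  C via C→a b: +{a}
  S via S→a A: +{a}
  S via S→b: +{b}
  S via S→c B: +{c}
  FIRST(S)={a,b,c}  FIRST(A)={a}  FIRST(B)={c}  FIRST(C)={a}
[2]
  B via B→C S: +{a}
  B via B→S: +{b}
  FIRST(S)={a,b,c}  FIRST(A)={a}  FIRST(B)={a,b,c}  FIRST(C)={a}
[3] — fixpoint
  FIRST(S)={a,b,c}  FIRST(A)={a}  FIRST(B)={a,b,c}  FIRST(C)={a}

FOLLOW sets:
initialize: $ ∈ FOLLOW(S)
[1]
  B→C S: FOLLOW(C) ⊇ FIRST(S) = {a,b,c}; new: +{a,b,c}
  S→a A: FOLLOW(A) ⊇ FOLLOW(S) ⊇ {$}; new: +{$}
  S→c B: FOLLOW(B) ⊇ FOLLOW(S) ⊇ {$}; new: +{$}
  S→c C: FOLLOW(C) ⊇ FOLLOW(S) ⊇ {$}; new: +{$}
  FOLLOW(S)={$}  FOLLOW(A)={$}  FOLLOW(B)={$}  FOLLOW(C)={$,a,b,c}
[2] (no change)
  FOLLOW(S)={$}  FOLLOW(A)={$}  FOLLOW(B)={$}  FOLLOW(C)={$,a,b,c}

FOLLOW(C) = ["$", "a", "b", "c"]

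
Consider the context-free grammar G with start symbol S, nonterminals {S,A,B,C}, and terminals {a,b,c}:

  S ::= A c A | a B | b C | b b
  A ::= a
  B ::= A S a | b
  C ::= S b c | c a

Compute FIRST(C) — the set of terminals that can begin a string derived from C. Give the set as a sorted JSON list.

FIRST sets, iterate to fixpoint:
[1]
  A via A→a: +{a}
  B via B→A S a: +{a}
  B via B→b: +{b}
  C via C→c a: +{c}
  S via S→A c A: +{a}
  S via S→b C: +{b}
  FIRST(S)={a,b}  FIRST(A)={a}  FIRST(B)={a,b}  FIRST(C)={c}
[2]
  C via C→S b c: +{a,b}
  FIRST(S)={a,b}  FIRST(A)={a}  FIRST(B)={a,b}  FIRST(C)={a,b,c}
[3] — fixpoint
  FIRST(S)={a,b}  FIRST(A)={a}  FIRST(B)={a,b}  FIRST(C)={a,b,c}

FIRST(C) = ["a", "b", "c"]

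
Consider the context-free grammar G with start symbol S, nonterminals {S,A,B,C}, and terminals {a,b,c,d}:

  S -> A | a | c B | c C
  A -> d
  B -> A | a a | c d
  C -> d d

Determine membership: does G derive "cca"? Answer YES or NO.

CNF form of G:
  S -> T1 B | T1 C | a | d
  A -> d
  B -> T0 T0 | T1 T2 | d
  C -> T2 T2
  T0 -> a
  T1 -> c
  T2 -> d

CYK fill:
  cell(0,0) c: {T1}  orig:{}
  cell(1,1) c: {T1}  orig:{}
  cell(2,2) a: {S,T0}  orig:{S}
  cell(0,1) cc: ∅
  cell(1,2) ca: ∅
  cell(0,2) cca: ∅

S ∉ T[0,2] ⇒ NO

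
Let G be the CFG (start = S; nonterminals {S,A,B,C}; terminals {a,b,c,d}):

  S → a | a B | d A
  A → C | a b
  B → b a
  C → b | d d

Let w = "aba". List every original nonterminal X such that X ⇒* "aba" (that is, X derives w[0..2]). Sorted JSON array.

Convert to CNF:
  S -> T0 B | T2 A | a
  A -> T0 T1 | T2 T2 | b
  B -> T1 T0
  C -> T2 T2 | b
  T0 -> a
  T1 -> b
  T2 -> d

CYK fill — only the sub-triangle for w[0..2]:
  cell(0,0) a: {S,T0}  orig:{S}
  cell(1,1) b: {A,C,T1}  orig:{A,C}
  cell(2,2) a: {S,T0}  orig:{S}
  cell(0,1) ab: {A}
  cell(1,2) ba: {B}
  cell(0,2) aba: {S}

Original NTs in T[0,2] deriving "aba": ["S"]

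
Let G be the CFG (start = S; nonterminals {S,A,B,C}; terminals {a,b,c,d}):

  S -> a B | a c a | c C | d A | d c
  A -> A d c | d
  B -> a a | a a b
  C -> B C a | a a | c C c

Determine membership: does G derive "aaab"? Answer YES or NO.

Convert to CNF:
  S -> T0 A | T0 T1 | T1 C | T2 B | T2 X8
  A -> A X4 | d
  B -> T2 T2 | T2 X5
  C -> B X6 | T1 X7 | T2 T2
  T0 -> d
  T1 -> c
  T2 -> a
  T3 -> b
  X4 -> T0 T1
  X5 -> T2 T3
  X6 -> C T2
  X7 -> C T1
  X8 -> T1 T2

CYK fill:
  [0..0]={T2}  "a"  orig:{}
  [1..1]={T2}  "a"  orig:{}
  [2..2]={T2}  "a"  orig:{}
  [3..3]={T3}  "b"  orig:{}
  [0..1]={B,C}  "aa"
  [1..2]={B,C}  "aa"
  [2..3]={X5}  "ab"  orig:{}
  [0..2]={S,X6}  "aaa"  orig:{S}
  [1..3]={B}  "aab"
  [0..3]={S}  "aaab"

S ∈ T[0,3] ⇒ YES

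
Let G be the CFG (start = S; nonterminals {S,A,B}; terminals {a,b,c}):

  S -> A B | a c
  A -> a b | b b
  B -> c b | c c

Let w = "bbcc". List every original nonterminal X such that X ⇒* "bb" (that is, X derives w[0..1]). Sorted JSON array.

Convert to CNF:
  S -> A B | T0 T2
  A -> T0 T1 | T1 T1
  B -> T2 T1 | T2 T2
  T0 -> a
  T1 -> b
  T2 -> c

CYK fill — only the sub-triangle for w[0..1]:
  cell(0,0) b: {T1}  orig:{}
  cell(1,1) b: {T1}  orig:{}
  cell(0,1) bb: {A}

Original NTs in T[0,1] deriving "bb": ["A"]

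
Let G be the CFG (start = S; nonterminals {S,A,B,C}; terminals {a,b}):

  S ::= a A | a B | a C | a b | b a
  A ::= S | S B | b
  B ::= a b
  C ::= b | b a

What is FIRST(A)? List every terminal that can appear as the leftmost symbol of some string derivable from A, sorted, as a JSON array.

Compute FIRST by fixpoint:
pass 1:
  A via A→b: +{b}
  B via B→a b: +{a}
  C via C→b: +{b}
  S via S→a A: +{a}
  S via S→b a: +{b}
  FIRST(S)={a,b}  FIRST(A)={b}  FIRST(B)={a}  FIRST(C)={b}
pass 2:
  A via A→S: +{a}
  FIRST(S)={a,b}  FIRST(A)={a,b}  FIRST(B)={a}  FIRST(C)={b}
pass 3: (stable)
  FIRST(S)={a,b}  FIRST(A)={a,b}  FIRST(B)={a}  FIRST(C)={b}

FIRST(A) = ["a", "b"]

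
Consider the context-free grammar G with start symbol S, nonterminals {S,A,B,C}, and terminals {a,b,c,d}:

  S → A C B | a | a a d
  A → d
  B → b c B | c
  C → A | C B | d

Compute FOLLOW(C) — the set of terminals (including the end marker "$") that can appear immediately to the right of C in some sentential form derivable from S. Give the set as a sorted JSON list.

Compute FIRST by fixpoint:
round 1:
  A via A→d: +{d}
  B via B→b c B: +{b}
  B via B→c: +{c}
  C via C→A: +{d}
  S via S→A C B: +{d}
  S via S→a: +{a}
  FIRST[S]={a,d}  FIRST[A]={d}  FIRST[B]={b,c}  FIRST[C]={d}
round 2: (no change)
  FIRST[S]={a,d}  FIRST[A]={d}  FIRST[B]={b,c}  FIRST[C]={d}

FOLLOW sets:
seed FOLLOW(S) with $
iter 1:
  C→C B: FOLLOW(C) ⊇ FIRST(B) = {b,c}; new: +{b,c}
  C→C B: FOLLOW(B) ⊇ FOLLOW(C) ⊇ {b,c}; new: +{b,c}
  S→A C B: FOLLOW(A) ⊇ FIRST(C) = {d}; new: +{d}
  S→A C B: FOLLOW(B) ⊇ FOLLOW(S) ⊇ {$}; new: +{$}
  S: {$}  A: {d}  B: {$,b,c}  C: {b,c}
iter 2:
  C→A: FOLLOW(A) ⊇ FOLLOW(C) ⊇ {b,c}; new: +{b,c}
  S: {$}  A: {b,c,d}  B: {$,b,c}  C: {b,c}
iter 3: (no change)
  S: {$}  A: {b,c,d}  B: {$,b,c}  C: {b,c}

FOLLOW(C) = ["b", "c"]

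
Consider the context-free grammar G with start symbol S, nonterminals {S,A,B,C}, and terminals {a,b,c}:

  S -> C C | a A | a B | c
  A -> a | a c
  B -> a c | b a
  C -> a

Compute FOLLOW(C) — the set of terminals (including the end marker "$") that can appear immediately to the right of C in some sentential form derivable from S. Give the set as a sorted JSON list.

Compute FIRST by fixpoint:
[1]
  A via A→a: +{a}
  B via B→a c: +{a}
  B via B→b a: +{b}
  C via C→a: +{a}
  S via S→C C: +{a}
  S via S→c: +{c}
  FIRST(S)={a,c}  FIRST(A)={a}  FIRST(B)={a,b}  FIRST(C)={a}
[2] (stable)
  FIRST(S)={a,c}  FIRST(A)={a}  FIRST(B)={a,b}  FIRST(C)={a}

FOLLOW iteration:
initialize: $ ∈ FOLLOW(S)
[1]
  S→C C: FOLLOW(C) ⊇ FIRST(C) = {a}; new: +{a}
  S→C C: FOLLOW(C) ⊇ FOLLOW(S) ⊇ {$}; new: +{$}
  S→a A: FOLLOW(A) ⊇ FOLLOW(S) ⊇ {$}; new: +{$}
  S→a B: FOLLOW(B) ⊇ FOLLOW(S) ⊇ {$}; new: +{$}
  FOLLOW[S]={$}  FOLLOW[A]={$}  FOLLOW[B]={$}  FOLLOW[C]={$,a}
[2] (no change)
  FOLLOW[S]={$}  FOLLOW[A]={$}  FOLLOW[B]={$}  FOLLOW[C]={$,a}

FOLLOW(C) = ["$", "a"]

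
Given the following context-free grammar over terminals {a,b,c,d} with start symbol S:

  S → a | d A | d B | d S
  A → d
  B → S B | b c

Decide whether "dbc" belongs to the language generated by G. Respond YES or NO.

CNF form of G:
  S -> T2 A | T2 B | T2 S | a
  A -> d
  B -> S B | T0 T1
  T0 -> b
  T1 -> c
  T2 -> d

CYK table (by increasing span):
  T[0,0] 'd' = {A,T2}  orig:{A}
  T[1,1] 'b' = {T0}  orig:{}
  T[2,2] 'c' = {T1}  orig:{}
  T[0,1] 'db' = ∅
  T[1,2] 'bc' = {B}
  T[0,2] 'dbc' = {S}

S ∈ T[0,2] ⇒ YES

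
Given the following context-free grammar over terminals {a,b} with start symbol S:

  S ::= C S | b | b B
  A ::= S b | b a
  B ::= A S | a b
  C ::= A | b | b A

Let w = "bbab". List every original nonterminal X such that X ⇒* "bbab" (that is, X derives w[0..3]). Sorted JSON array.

Convert to CNF:
  S -> C S | T0 B | b
  A -> S T0 | T0 T1
  B -> A S | T1 T0
  C -> S T0 | T0 A | T0 T1 | b
  T0 -> b
  T1 -> a

CYK fill (cells [i..j] with 0 ≤ i ≤ j ≤ 3 only):
  cell(0,0) b: {C,S,T0}  orig:{C,S}
  cell(1,1) b: {C,S,T0}  orig:{C,S}
  cell(2,2) a: {T1}  orig:{}
  cell(3,3) b: {C,S,T0}  orig:{C,S}
  cell(0,1) bb: {A,C,S}
  cell(1,2) ba: {A,C}
  cell(2,3) ab: {B}
  cell(0,2) bba: {C}
  cell(1,3) bab: {B,S}
  cell(0,3) bbab: {S}

Original NTs in T[0,3] deriving "bbab": ["S"]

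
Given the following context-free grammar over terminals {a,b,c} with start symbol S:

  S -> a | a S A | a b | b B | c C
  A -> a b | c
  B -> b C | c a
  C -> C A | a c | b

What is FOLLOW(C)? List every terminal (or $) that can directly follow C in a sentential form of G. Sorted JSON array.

Compute FIRST by fixpoint:
round 1:
  A via A→a b: +{a}
  A via A→c: +{c}
  B via B→b C: +{b}
  B via B→c a: +{c}
  C via C→a c: +{a}
  C via C→b: +{b}
  S via S→a: +{a}
  S via S→b B: +{b}
  S via S→c C: +{c}
  S: {a,b,c}  A: {a,c}  B: {b,c}  C: {a,b}
round 2: done
  S: {a,b,c}  A: {a,c}  B: {b,c}  C: {a,b}

Compute FOLLOW by fixpoint:
seed FOLLOW(S) with $
round 1:
  C→C A: FOLLOW(C) ⊇ FIRST(A) = {a,c}; new: +{a,c}
  C→C A: FOLLOW(A) ⊇ FOLLOW(C) ⊇ {a,c}; new: +{a,c}
  S→a S A: FOLLOW(S) ⊇ FIRST(A) = {a,c}; new: +{a,c}
  S→a S A: FOLLOW(A) ⊇ FOLLOW(S) ⊇ {$,a,c}; new: +{$}
  S→b B: FOLLOW(B) ⊇ FOLLOW(S) ⊇ {$,a,c}; new: +{$,a,c}
  S→c C: FOLLOW(C) ⊇ FOLLOW(S) ⊇ {$,a,c}; new: +{$}
  FOLLOW[S]={$,a,c}  FOLLOW[A]={$,a,c}  FOLLOW[B]={$,a,c}  FOLLOW[C]={$,a,c}
round 2: (no change)
  FOLLOW[S]={$,a,c}  FOLLOW[A]={$,a,c}  FOLLOW[B]={$,a,c}  FOLLOW[C]={$,a,c}

FOLLOW(C) = ["$", "a", "c"]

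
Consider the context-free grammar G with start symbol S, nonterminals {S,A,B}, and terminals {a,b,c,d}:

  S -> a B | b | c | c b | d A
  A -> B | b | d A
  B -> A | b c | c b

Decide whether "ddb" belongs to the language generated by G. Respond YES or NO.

CNF form of G:
  S -> T1 T0 | T2 A | T3 B | b | c
  A -> T0 T1 | T1 T0 | T2 A | b
  B -> T0 T1 | T1 T0 | T2 A | b
  T0 -> b
  T1 -> c
  T2 -> d
  T3 -> a

Fill CYK table bottom-up:
  cell(0,0) d: {T2}  orig:{}
  cell(1,1) d: {T2}  orig:{}
  cell(2,2) b: {A,B,S,T0}  orig:{A,B,S}
  cell(0,1) dd: ∅
  cell(1,2) db: {A,B,S}
  cell(0,2) ddb: {A,B,S}

S ∈ T[0,2] ⇒ YES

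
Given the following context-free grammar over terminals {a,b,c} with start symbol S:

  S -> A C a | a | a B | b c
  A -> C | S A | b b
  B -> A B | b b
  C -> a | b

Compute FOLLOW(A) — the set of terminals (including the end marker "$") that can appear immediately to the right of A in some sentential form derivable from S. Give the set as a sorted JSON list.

Compute FIRST by fixpoint:
iter 1:
  A via A→b b: +{b}
  B via B→A B: +{b}
  C via C→a: +{a}
  C via C→b: +{b}
  S via S→A C a: +{b}
  S via S→a: +{a}
  S: {a,b}  A: {b}  B: {b}  C: {a,b}
iter 2:
  A via A→C: +{a}
  B via B→A B: +{a}
  S: {a,b}  A: {a,b}  B: {a,b}  C: {a,b}
iter 3: done
  S: {a,b}  A: {a,b}  B: {a,b}  C: {a,b}

FOLLOW sets:
seed FOLLOW(S) with $
[1]
  A→S A: FOLLOW(S) ⊇ FIRST(A) = {a,b}; new: +{a,b}
  B→A B: FOLLOW(A) ⊇ FIRST(B) = {a,b}; new: +{a,b}
  S→A C a: FOLLOW(C) ⊇ FIRST(a) = {a}; new: +{a}
  S→a B: FOLLOW(B) ⊇ FOLLOW(S) ⊇ {$,a,b}; new: +{$,a,b}
  FOLLOW(S)={$,a,b}  FOLLOW(A)={a,b}  FOLLOW(B)={$,a,b}  FOLLOW(C)={a}
[2]
  A→C: FOLLOW(C) ⊇ FOLLOW(A) ⊇ {a,b}; new: +{b}
  FOLLOW(S)={$,a,b}  FOLLOW(A)={a,b}  FOLLOW(B)={$,a,b}  FOLLOW(C)={a,b}
[3] — fixpoint
  FOLLOW(S)={$,a,b}  FOLLOW(A)={a,b}  FOLLOW(B)={$,a,b}  FOLLOW(C)={a,b}

FOLLOW(A) = ["a", "b"]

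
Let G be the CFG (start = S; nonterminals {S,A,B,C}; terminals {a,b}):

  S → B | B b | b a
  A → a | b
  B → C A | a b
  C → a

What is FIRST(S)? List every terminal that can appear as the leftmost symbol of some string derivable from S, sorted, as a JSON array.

FIRST sets, iterate to fixpoint:
round 1:
  A via A→a: +{a}
  A via A→b: +{b}
  B via B→a b: +{a}
  C via C→a: +{a}
  S via S→B: +{a}
  S via S→b a: +{b}
  S: {a,b}  A: {a,b}  B: {a}  C: {a}
round 2: done
  S: {a,b}  A: {a,b}  B: {a}  C: {a}

FIRST(S) = ["a", "b"]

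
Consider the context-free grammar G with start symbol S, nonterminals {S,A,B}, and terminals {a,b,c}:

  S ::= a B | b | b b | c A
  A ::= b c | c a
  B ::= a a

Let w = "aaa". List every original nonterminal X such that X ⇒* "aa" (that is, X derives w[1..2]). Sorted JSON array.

Convert to CNF:
  S -> T0 T0 | T1 A | T2 B | b
  A -> T0 T1 | T1 T2
  B -> T2 T2
  T0 -> b
  T1 -> c
  T2 -> a

CYK table (by increasing span) — only the sub-triangle for w[1..2]:
  T[1,1] 'a' = {T2}  orig:{}
  T[2,2] 'a' = {T2}  orig:{}
  T[1,2] 'aa' = {B}

Original NTs in T[1,2] deriving "aa": ["B"]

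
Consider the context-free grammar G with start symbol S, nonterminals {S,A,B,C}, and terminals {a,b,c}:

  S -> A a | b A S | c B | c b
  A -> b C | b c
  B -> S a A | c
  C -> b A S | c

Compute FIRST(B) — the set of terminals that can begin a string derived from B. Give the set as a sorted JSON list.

FIRST sets, iterate to fixpoint:
iter 1:
  A via A→b C: +{b}
  B via B→c: +{c}
  C via C→b A S: +{b}
  C via C→c: +{c}
  S via S→A a: +{b}
  S via S→c B: +{c}
  S: {b,c}  A: {b}  B: {c}  C: {b,c}
iter 2:
  B via B→S a A: +{b}
  S: {b,c}  A: {b}  B: {b,c}  C: {b,c}
iter 3: (no change)
  S: {b,c}  A: {b}  B: {b,c}  C: {b,c}

FIRST(B) = ["b", "c"]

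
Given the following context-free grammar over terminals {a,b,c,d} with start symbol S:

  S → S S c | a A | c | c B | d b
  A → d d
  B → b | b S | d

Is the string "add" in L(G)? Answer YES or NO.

CNF form of G:
  S -> S X4 | T0 T1 | T2 B | T3 A | c
  A -> T0 T0
  B -> T1 S | b | d
  T0 -> d
  T1 -> b
  T2 -> c
  T3 -> a
  X4 -> S T2

Fill CYK table bottom-up:
  T[0,0] 'a' = {T3}  orig:{}
  T[1,1] 'd' = {B,T0}  orig:{B}
  T[2,2] 'd' = {B,T0}  orig:{B}
  T[0,1] 'ad' = ∅
  T[1,2] 'dd' = {A}
  T[0,2] 'add' = {S}

S ∈ T[0,2] ⇒ YES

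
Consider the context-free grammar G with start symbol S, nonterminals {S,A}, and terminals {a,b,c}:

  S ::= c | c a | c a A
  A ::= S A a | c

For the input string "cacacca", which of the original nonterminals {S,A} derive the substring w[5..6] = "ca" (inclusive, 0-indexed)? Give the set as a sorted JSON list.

CNF form of G:
  S -> T1 T0 | T1 X3 | c
  A -> S X2 | c
  T0 -> a
  T1 -> c
  X2 -> A T0
  X3 -> T0 A

Fill CYK table bottom-up, restricted to cells inside w[5..6]:
  cell(5,5) c: {A,S,T1}  orig:{A,S}
  cell(6,6) a: {T0}  orig:{}
  cell(5,6) ca: {S,X2}  orig:{S}

Original NTs in T[5,6] deriving "ca": ["S"]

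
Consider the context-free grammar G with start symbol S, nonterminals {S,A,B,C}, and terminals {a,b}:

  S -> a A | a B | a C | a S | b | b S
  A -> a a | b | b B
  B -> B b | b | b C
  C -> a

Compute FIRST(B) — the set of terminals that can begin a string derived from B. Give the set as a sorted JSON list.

FIRST sets, iterate to fixpoint:
iter 1:
  A via A→a a: +{a}
  A via A→b: +{b}
  B via B→b: +{b}
  C via C→a: +{a}
  S via S→a A: +{a}
  S via S→b: +{b}
  FIRST[S]={a,b}  FIRST[A]={a,b}  FIRST[B]={b}  FIRST[C]={a}
iter 2: — fixpoint
  FIRST[S]={a,b}  FIRST[A]={a,b}  FIRST[B]={b}  FIRST[C]={a}

FIRST(B) = ["b"]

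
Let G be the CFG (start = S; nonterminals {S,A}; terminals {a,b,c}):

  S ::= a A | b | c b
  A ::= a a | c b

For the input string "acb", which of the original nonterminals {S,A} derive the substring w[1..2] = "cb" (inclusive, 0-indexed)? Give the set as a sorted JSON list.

Convert to CNF:
  S -> T0 A | T1 T2 | b
  A -> T0 T0 | T1 T2
  T0 -> a
  T1 -> c
  T2 -> b

Fill CYK table bottom-up (cells [i..j] with 1 ≤ i ≤ j ≤ 2 only):
  T[1,1] 'c' = {T1}  orig:{}
  T[2,2] 'b' = {S,T2}  orig:{S}
  T[1,2] 'cb' = {A,S}

Original NTs in T[1,2] deriving "cb": ["A", "S"]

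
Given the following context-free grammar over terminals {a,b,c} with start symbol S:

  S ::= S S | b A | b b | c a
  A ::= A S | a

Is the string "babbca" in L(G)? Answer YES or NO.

Convert to CNF:
  S -> S S | T0 A | T0 T0 | T1 T2
  A -> A S | a
  T0 -> b
  T1 -> c
  T2 -> a

Fill CYK table bottom-up:
  T[0,0] 'b' = {T0}  orig:{}
  T[1,1] 'a' = {A,T2}  orig:{A}
  T[2,2] 'b' = {T0}  orig:{}
  T[3,3] 'b' = {T0}  orig:{}
  T[4,4] 'c' = {T1}  orig:{}
  T[5,5] 'a' = {A,T2}  orig:{A}
  T[0,1] 'ba' = {S}
  T[1,2] 'ab' = ∅
  T[2,3] 'bb' = {S}
  T[3,4] 'bc' = ∅
  T[4,5] 'ca' = {S}
  T[0,2] 'bab' = ∅
  T[1,3] 'abb' = {A}
  T[2,4] 'bbc' = ∅
  T[3,5] 'bca' = ∅
  T[0,3] 'babb' = {S}
  T[1,4] 'abbc' = ∅
  T[2,5] 'bbca' = {S}
  T[0,4] 'babbc' = ∅
  T[1,5] 'abbca' = {A}
  T[0,5] 'babbca' = {S}

S ∈ T[0,5] ⇒ YES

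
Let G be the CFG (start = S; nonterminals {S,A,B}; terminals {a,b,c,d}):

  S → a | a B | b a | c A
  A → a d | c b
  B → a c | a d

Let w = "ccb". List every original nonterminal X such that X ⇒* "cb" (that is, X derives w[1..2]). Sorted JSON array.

CNF form of G:
  S -> T0 B | T2 A | T3 T0 | a
  A -> T0 T1 | T2 T3
  B -> T0 T1 | T0 T2
  T0 -> a
  T1 -> d
  T2 -> c
  T3 -> b

Fill CYK table bottom-up, restricted to cells inside w[1..2]:
  cell(1,1) c: {T2}  orig:{}
  cell(2,2) b: {T3}  orig:{}
  cell(1,2) cb: {A}

Original NTs in T[1,2] deriving "cb": ["A"]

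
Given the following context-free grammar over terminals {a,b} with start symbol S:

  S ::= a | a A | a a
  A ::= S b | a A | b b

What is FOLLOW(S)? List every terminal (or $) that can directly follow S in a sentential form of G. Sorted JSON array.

Compute FIRST by fixpoint:
round 1:
  A via A→a A: +{a}
  A via A→b b: +{b}
  S via S→a: +{a}
  FIRST(S)={a}  FIRST(A)={a,b}
round 2: done
  FIRST(S)={a}  FIRST(A)={a,b}

FOLLOW iteration:
seed FOLLOW(S) with $
round 1:
  A→S b: FOLLOW(S) ⊇ FIRST(b) = {b}; new: +{b}
  S→a A: FOLLOW(A) ⊇ FOLLOW(S) ⊇ {$,b}; new: +{$,b}
  FOLLOW[S]={$,b}  FOLLOW[A]={$,b}
round 2: (stable)
  FOLLOW[S]={$,b}  FOLLOW[A]={$,b}

FOLLOW(S) = ["$", "b"]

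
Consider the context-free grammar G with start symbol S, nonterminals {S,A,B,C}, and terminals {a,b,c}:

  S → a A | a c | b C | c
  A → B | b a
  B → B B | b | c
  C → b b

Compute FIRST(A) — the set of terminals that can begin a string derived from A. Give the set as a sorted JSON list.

FIRST iteration:
[1]
  A via A→b a: +{b}
  B via B→b: +{b}
  B via B→c: +{c}
  C via C→b b: +{b}
  S via S→a A: +{a}
  S via S→b C: +{b}
  S via S→c: +{c}
  FIRST[S]={a,b,c}  FIRST[A]={b}  FIRST[B]={b,c}  FIRST[C]={b}
[2]
  A via A→B: +{c}
  FIRST[S]={a,b,c}  FIRST[A]={b,c}  FIRST[B]={b,c}  FIRST[C]={b}
[3] (no change)
  FIRST[S]={a,b,c}  FIRST[A]={b,c}  FIRST[B]={b,c}  FIRST[C]={b}

FIRST(A) = ["b", "c"]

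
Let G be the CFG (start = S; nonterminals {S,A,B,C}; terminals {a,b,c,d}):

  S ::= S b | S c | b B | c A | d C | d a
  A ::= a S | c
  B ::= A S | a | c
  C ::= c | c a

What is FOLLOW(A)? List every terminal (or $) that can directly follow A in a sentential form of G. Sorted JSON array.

FIRST sets, iterate to fixpoint:
[1]
  A via A→a S: +{a}
  A via A→c: +{c}
  B via B→A S: +{a,c}
  C via C→c: +{c}
  S via S→b B: +{b}
  S via S→c A: +{c}
  S via S→d C: +{d}
  S: {b,c,d}  A: {a,c}  B: {a,c}  C: {c}
[2] (stable)
  S: {b,c,d}  A: {a,c}  B: {a,c}  C: {c}

FOLLOW sets:
FOLLOW(S) := {$}
pass 1:
  B→A S: FOLLOW(A) ⊇ FIRST(S) = {b,c,d}; new: +{b,c,d}
  S→S b: FOLLOW(S) ⊇ FIRST(b) = {b}; new: +{b}
  S→S c: FOLLOW(S) ⊇ FIRST(c) = {c}; new: +{c}
  S→b B: FOLLOW(B) ⊇ FOLLOW(S) ⊇ {$,b,c}; new: +{$,b,c}
  S→c A: FOLLOW(A) ⊇ FOLLOW(S) ⊇ {$,b,c}; new: +{$}
  S→d C: FOLLOW(C) ⊇ FOLLOW(S) ⊇ {$,b,c}; new: +{$,b,c}
  S: {$,b,c}  A: {$,b,c,d}  B: {$,b,c}  C: {$,b,c}
pass 2:
  A→a S: FOLLOW(S) ⊇ FOLLOW(A) ⊇ {$,b,c,d}; new: +{d}
  S→b B: FOLLOW(B) ⊇ FOLLOW(S) ⊇ {$,b,c,d}; new: +{d}
  S→d C: FOLLOW(C) ⊇ FOLLOW(S) ⊇ {$,b,c,d}; new: +{d}
  S: {$,b,c,d}  A: {$,b,c,d}  B: {$,b,c,d}  C: {$,b,c,d}
pass 3: — fixpoint
  S: {$,b,c,d}  A: {$,b,c,d}  B: {$,b,c,d}  C: {$,b,c,d}

FOLLOW(A) = ["$", "b", "c", "d"]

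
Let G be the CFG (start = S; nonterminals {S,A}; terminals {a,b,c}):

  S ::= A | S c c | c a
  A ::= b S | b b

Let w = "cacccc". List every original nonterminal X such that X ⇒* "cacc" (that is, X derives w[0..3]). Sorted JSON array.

CNF form of G:
  S -> S X3 | T0 S | T0 T0 | T1 T2
  A -> T0 S | T0 T0
  T0 -> b
  T1 -> c
  T2 -> a
  X3 -> T1 T1

CYK table (by increasing span), restricted to cells inside w[0..3]:
  T[0,0] 'c' = {T1}  orig:{}
  T[1,1] 'a' = {T2}  orig:{}
  T[2,2] 'c' = {T1}  orig:{}
  T[3,3] 'c' = {T1}  orig:{}
  T[0,1] 'ca' = {S}
  T[1,2] 'ac' = ∅
  T[2,3] 'cc' = {X3}  orig:{}
  T[0,2] 'cac' = ∅
  T[1,3] 'acc' = ∅
  T[0,3] 'cacc' = {S}

Original NTs in T[0,3] deriving "cacc": ["S"]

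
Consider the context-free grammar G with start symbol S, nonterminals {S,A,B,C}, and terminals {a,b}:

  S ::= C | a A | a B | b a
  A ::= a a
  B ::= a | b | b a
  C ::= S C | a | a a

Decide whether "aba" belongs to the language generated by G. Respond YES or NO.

Convert to CNF:
  S -> S C | T0 A | T0 B | T0 T0 | T1 T0 | a
  A -> T0 T0
  B -> T1 T0 | a | b
  C -> S C | T0 T0 | a
  T0 -> a
  T1 -> b

Fill CYK table bottom-up:
  [0..0]={B,C,S,T0}  "a"  orig:{B,C,S}
  [1..1]={B,T1}  "b"  orig:{B}
  [2..2]={B,C,S,T0}  "a"  orig:{B,C,S}
  [0..1]={S}  "ab"
  [1..2]={B,S}  "ba"
  [0..2]={C,S}  "aba"

S ∈ T[0,2] ⇒ YES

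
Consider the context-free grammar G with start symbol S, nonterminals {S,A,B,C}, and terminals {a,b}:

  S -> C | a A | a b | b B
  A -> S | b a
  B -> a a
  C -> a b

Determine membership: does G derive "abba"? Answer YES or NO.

Convert to CNF:
  S -> T0 A | T0 T1 | T1 B
  A -> T0 A | T0 T1 | T1 B | T1 T0
  B -> T0 T0
  C -> T0 T1
  T0 -> a
  T1 -> b

Fill CYK table bottom-up:
  cell(0,0) a: {T0}  orig:{}
  cell(1,1) b: {T1}  orig:{}
  cell(2,2) b: {T1}  orig:{}
  cell(3,3) a: {T0}  orig:{}
  cell(0,1) ab: {A,C,S}
  cell(1,2) bb: ∅
  cell(2,3) ba: {A}
  cell(0,2) abb: ∅
  cell(1,3) bba: ∅
  cell(0,3) abba: ∅

S ∉ T[0,3] ⇒ NO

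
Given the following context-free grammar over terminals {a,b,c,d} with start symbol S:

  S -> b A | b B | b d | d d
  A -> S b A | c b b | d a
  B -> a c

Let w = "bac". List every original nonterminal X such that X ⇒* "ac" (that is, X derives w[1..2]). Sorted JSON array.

CNF form of G:
  S -> T0 A | T0 B | T0 T2 | T2 T2
  A -> S X4 | T1 X5 | T2 T3
  B -> T3 T1
  T0 -> b
  T1 -> c
  T2 -> d
  T3 -> a
  X4 -> T0 A
  X5 -> T0 T0

CYK fill — only the sub-triangle for w[1..2]:
  [1..1]={T3}  "a"  orig:{}
  [2..2]={T1}  "c"  orig:{}
  [1..2]={B}  "ac"

Original NTs in T[1,2] deriving "ac": ["B"]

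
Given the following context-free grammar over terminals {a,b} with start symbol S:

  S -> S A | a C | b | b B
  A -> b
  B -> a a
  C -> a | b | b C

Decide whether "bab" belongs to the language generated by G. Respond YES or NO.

CNF form of G:
  S -> S A | T0 C | T1 B | b
  A -> b
  B -> T0 T0
  C -> T1 C | a | b
  T0 -> a
  T1 -> b

Fill CYK table bottom-up:
  cell(0,0) b: {A,C,S,T1}  orig:{A,C,S}
  cell(1,1) a: {C,T0}  orig:{C}
  cell(2,2) b: {A,C,S,T1}  orig:{A,C,S}
  cell(0,1) ba: {C}
  cell(1,2) ab: {S}
  cell(0,2) bab: ∅

S ∉ T[0,2] ⇒ NO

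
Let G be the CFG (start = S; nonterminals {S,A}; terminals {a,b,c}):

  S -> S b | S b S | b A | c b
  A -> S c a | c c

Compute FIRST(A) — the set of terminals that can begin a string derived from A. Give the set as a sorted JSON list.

Compute FIRST by fixpoint:
round 1:
  A via A→c c: +{c}
  S via S→b A: +{b}
  S via S→c b: +{c}
  FIRST(S)={b,c}  FIRST(A)={c}
round 2:
  A via A→S c a: +{b}
  FIRST(S)={b,c}  FIRST(A)={b,c}
round 3: (no change)
  FIRST(S)={b,c}  FIRST(A)={b,c}

FIRST(A) = ["b", "c"]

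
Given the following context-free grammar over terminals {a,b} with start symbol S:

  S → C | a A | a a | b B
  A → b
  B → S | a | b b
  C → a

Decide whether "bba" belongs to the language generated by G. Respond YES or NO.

CNF form of G:
  S -> T0 A | T0 T0 | T1 B | a
  A -> b
  B -> T0 A | T0 T0 | T1 B | T1 T1 | a
  C -> a
  T0 -> a
  T1 -> b

CYK fill:
  T[0,0] 'b' = {A,T1}  orig:{A}
  T[1,1] 'b' = {A,T1}  orig:{A}
  T[2,2] 'a' = {B,C,S,T0}  orig:{B,C,S}
  T[0,1] 'bb' = {B}
  T[1,2] 'ba' = {B,S}
  T[0,2] 'bba' = {B,S}

S ∈ T[0,2] ⇒ YES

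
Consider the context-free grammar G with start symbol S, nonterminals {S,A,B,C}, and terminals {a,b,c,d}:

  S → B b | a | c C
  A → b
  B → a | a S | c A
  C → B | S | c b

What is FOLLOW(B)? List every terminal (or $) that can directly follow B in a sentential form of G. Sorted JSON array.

Compute FIRST by fixpoint:
[1]
  A via A→b: +{b}
  B via B→a: +{a}
  B via B→c A: +{c}
  C via C→B: +{a,c}
  S via S→B b: +{a,c}
  S: {a,c}  A: {b}  B: {a,c}  C: {a,c}
[2] (no change)
  S: {a,c}  A: {b}  B: {a,c}  C: {a,c}

Compute FOLLOW by fixpoint:
FOLLOW(S) := {$}
pass 1:
  S→B b: FOLLOW(B) ⊇ FIRST(b) = {b}; new: +{b}
  S→c C: FOLLOW(C) ⊇ FOLLOW(S) ⊇ {$}; new: +{$}
  S: {$}  A: {}  B: {b}  C: {$}
pass 2:
  B→a S: FOLLOW(S) ⊇ FOLLOW(B) ⊇ {b}; new: +{b}
  B→c A: FOLLOW(A) ⊇ FOLLOW(B) ⊇ {b}; new: +{b}
  C→B: FOLLOW(B) ⊇ FOLLOW(C) ⊇ {$}; new: +{$}
  S→c C: FOLLOW(C) ⊇ FOLLOW(S) ⊇ {$,b}; new: +{b}
  S: {$,b}  A: {b}  B: {$,b}  C: {$,b}
pass 3:
  B→c A: FOLLOW(A) ⊇ FOLLOW(B) ⊇ {$,b}; new: +{$}
  S: {$,b}  A: {$,b}  B: {$,b}  C: {$,b}
pass 4: done
  S: {$,b}  A: {$,b}  B: {$,b}  C: {$,b}

FOLLOW(B) = ["$", "b"]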